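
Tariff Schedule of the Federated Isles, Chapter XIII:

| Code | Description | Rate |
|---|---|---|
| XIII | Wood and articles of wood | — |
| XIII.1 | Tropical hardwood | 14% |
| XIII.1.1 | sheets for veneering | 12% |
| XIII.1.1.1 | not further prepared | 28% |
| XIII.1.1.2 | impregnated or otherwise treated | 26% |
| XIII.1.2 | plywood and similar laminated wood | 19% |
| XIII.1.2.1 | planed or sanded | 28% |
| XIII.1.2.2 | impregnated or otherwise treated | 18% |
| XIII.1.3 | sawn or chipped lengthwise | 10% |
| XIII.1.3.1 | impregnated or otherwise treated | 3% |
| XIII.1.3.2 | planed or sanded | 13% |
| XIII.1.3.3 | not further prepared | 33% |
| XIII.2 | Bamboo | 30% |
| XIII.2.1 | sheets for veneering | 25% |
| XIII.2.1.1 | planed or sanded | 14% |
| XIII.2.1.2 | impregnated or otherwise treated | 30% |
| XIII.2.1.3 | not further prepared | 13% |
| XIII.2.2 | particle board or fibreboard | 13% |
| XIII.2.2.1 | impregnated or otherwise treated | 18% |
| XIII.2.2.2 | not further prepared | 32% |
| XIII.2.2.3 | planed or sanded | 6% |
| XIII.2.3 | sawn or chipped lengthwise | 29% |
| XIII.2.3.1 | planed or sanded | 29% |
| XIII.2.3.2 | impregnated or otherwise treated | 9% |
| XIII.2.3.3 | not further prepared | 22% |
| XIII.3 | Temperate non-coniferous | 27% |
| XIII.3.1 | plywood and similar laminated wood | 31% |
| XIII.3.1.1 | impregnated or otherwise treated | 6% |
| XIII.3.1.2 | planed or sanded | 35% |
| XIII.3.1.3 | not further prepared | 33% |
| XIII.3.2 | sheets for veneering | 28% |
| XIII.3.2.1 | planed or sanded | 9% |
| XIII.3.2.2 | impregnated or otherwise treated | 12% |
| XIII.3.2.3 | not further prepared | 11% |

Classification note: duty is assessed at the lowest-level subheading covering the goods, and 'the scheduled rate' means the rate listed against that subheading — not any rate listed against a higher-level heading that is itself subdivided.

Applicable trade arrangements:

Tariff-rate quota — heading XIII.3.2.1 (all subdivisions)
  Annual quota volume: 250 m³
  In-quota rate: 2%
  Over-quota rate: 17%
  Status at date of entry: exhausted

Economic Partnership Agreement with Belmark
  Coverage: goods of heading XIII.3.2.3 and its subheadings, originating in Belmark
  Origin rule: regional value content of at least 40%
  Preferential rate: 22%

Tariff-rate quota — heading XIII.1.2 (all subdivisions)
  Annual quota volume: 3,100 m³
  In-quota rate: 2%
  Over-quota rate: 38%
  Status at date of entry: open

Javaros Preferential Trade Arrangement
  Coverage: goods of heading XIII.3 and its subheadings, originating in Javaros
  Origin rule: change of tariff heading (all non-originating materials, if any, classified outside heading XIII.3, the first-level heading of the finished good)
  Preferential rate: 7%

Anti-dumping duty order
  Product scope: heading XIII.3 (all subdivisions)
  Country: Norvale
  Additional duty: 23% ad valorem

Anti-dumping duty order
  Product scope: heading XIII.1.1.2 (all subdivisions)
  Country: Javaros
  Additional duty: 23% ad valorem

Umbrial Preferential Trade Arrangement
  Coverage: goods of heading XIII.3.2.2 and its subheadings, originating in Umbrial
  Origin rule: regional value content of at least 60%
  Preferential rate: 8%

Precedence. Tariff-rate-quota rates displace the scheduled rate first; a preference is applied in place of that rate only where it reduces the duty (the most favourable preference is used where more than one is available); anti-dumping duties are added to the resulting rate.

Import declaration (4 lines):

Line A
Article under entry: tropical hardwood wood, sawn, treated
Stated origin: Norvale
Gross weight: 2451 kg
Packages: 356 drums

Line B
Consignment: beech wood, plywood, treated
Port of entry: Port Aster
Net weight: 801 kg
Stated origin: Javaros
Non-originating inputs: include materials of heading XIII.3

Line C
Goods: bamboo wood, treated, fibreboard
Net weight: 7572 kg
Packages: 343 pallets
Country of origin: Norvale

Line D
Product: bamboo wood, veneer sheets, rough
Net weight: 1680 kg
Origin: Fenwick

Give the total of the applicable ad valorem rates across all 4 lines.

Line A: tropical hardwood → XIII.1; sawn → XIII.1.3; treated → XIII.1.3.1. Scheduled 3%. No special measure applies. → 3%.
Line B: beech → XIII.3; plywood → XIII.3.1; treated → XIII.3.1.1. Scheduled 6%. Javaros agreement on XIII.3: CTH not met. → 6%.
Line C: bamboo → XIII.2; fibreboard → XIII.2.2; treated → XIII.2.2.1. Scheduled 18%. No special measure applies. → 18%.
Line D: bamboo → XIII.2; veneer sheets → XIII.2.1; rough → XIII.2.1.3. Scheduled 13%. No special measure applies. → 13%.
Sum: 3% + 6% + 18% + 13% = 40%.

40%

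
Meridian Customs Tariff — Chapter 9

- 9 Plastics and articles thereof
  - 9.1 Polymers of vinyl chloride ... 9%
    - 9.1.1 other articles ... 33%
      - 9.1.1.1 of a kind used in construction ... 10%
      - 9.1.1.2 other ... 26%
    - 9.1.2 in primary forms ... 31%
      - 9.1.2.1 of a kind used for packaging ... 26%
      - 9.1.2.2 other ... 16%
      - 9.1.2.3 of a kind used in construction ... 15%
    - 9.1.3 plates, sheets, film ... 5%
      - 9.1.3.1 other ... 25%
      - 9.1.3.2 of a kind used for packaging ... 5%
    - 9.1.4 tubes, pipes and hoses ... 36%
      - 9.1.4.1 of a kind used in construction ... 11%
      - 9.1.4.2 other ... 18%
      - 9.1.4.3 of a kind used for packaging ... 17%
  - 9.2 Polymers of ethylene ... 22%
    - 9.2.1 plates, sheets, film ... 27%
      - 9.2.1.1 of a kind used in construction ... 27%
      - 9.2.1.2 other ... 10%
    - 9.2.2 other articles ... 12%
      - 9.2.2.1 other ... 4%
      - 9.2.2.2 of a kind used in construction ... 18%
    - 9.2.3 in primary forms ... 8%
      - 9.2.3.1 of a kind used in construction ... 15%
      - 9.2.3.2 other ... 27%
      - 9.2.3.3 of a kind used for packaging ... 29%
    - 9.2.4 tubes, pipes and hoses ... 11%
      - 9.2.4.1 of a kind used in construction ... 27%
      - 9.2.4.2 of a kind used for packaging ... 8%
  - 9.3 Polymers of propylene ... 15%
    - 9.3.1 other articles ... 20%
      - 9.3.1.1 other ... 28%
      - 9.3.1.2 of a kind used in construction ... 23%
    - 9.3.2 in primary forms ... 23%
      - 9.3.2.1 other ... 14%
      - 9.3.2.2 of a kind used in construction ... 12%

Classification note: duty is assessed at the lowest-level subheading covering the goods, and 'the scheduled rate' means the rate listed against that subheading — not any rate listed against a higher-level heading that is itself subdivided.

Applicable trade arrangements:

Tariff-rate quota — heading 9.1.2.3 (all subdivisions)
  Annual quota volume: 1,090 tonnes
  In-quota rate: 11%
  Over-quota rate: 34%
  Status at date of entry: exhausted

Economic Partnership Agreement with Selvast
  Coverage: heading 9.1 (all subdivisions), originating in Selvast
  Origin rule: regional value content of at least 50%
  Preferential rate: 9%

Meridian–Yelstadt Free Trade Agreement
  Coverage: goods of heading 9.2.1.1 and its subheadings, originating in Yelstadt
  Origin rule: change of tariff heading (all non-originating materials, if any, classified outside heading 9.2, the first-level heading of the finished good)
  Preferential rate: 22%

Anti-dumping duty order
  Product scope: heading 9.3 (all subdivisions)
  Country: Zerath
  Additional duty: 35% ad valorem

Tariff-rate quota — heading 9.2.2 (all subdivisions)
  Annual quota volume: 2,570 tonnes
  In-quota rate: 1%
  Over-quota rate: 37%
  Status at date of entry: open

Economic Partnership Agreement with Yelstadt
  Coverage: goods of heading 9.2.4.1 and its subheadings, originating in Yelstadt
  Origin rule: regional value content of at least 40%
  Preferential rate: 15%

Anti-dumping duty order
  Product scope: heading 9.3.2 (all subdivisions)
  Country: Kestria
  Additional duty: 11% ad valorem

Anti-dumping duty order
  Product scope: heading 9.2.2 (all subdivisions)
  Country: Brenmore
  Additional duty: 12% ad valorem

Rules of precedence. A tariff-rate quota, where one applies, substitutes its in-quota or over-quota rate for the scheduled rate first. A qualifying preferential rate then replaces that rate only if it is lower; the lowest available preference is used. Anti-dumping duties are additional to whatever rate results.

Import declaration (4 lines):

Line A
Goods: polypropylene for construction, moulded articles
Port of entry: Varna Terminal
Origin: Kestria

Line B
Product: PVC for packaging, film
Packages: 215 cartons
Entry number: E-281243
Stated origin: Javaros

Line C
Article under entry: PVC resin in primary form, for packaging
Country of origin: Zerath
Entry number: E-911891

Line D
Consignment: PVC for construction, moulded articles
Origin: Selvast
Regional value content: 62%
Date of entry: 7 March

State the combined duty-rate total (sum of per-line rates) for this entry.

63%

Line A: polypropylene → 9.3; moulded articles → 9.3.1; for construction → 9.3.1.2. Scheduled 23%. No special measure applies. → 23%.
Line B: PVC → 9.1; film → 9.1.3; for packaging → 9.1.3.2. Scheduled 5%. No special measure applies. → 5%.
Line C: PVC → 9.1; resin in primary form → 9.1.2; for packaging → 9.1.2.1. Scheduled 26%. No special measure applies. → 26%.
Line D: PVC → 9.1; moulded articles → 9.1.1; for construction → 9.1.1.1. Scheduled 10%. Selvast agreement on 9.1: RVC ≥ 50% → 9% available; preferential 9%. → 9%.
Sum: 23% + 5% + 26% + 9% = 63%.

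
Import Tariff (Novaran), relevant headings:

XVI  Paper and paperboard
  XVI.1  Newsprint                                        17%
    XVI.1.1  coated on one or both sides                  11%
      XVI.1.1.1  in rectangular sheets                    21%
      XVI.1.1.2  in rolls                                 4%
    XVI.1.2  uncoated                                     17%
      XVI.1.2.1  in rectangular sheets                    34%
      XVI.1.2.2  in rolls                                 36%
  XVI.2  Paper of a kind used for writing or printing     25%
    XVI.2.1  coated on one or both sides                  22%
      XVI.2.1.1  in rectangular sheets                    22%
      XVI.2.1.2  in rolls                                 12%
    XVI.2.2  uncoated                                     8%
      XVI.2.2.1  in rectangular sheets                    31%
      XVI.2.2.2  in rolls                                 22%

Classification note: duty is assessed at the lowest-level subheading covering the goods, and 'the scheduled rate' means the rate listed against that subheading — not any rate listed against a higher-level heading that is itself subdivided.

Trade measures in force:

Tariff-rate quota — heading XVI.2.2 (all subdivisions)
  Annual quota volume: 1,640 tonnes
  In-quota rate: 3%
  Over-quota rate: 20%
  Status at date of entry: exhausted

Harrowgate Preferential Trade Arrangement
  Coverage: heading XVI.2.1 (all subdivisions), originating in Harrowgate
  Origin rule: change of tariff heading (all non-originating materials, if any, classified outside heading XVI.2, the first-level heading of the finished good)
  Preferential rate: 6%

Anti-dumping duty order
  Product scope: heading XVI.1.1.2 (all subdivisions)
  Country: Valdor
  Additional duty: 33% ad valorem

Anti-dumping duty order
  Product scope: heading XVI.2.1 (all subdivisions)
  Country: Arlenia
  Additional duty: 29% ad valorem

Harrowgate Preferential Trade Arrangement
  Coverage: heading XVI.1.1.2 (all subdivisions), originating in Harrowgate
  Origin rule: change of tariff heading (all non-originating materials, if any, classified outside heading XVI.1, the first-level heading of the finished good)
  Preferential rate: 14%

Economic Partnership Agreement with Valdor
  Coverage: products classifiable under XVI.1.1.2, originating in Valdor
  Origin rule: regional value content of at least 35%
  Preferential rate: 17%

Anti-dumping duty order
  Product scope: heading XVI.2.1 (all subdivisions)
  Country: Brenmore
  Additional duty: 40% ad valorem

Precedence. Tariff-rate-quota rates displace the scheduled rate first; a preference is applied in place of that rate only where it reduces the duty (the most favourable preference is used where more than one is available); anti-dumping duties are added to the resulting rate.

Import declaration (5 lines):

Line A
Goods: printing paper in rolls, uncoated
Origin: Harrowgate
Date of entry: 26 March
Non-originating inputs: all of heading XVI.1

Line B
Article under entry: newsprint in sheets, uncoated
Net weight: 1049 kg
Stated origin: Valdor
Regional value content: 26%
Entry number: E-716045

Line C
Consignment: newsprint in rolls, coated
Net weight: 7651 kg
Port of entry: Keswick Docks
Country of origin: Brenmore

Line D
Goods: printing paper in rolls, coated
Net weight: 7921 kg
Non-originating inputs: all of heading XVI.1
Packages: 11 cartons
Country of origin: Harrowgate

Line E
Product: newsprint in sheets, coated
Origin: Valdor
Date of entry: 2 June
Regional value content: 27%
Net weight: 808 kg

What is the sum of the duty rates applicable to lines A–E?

85%

Line A: printing paper → XVI.2; uncoated → XVI.2.2; in rolls → XVI.2.2.2. Scheduled 22%. quota on XVI.2.2 exhausted → over-quota 20%; Harrowgate agreement on XVI.2.1: XVI.2.2.2 not covered; Harrowgate agreement on XVI.1.1.2: XVI.2.2.2 not covered. → 20%.
Line B: newsprint → XVI.1; uncoated → XVI.1.2; in sheets → XVI.1.2.1. Scheduled 34%. Valdor agreement on XVI.1.1.2: XVI.1.2.1 not covered. → 34%.
Line C: newsprint → XVI.1; coated → XVI.1.1; in rolls → XVI.1.1.2. Scheduled 4%. No special measure applies. → 4%.
Line D: printing paper → XVI.2; coated → XVI.2.1; in rolls → XVI.2.1.2. Scheduled 12%. Harrowgate agreement on XVI.2.1: CTH met → 6% available; Harrowgate agreement on XVI.1.1.2: XVI.2.1.2 not covered; preferential 6%. → 6%.
Line E: newsprint → XVI.1; coated → XVI.1.1; in sheets → XVI.1.1.1. Scheduled 21%. Valdor agreement on XVI.1.1.2: XVI.1.1.1 not covered. → 21%.
Sum: 20% + 34% + 4% + 6% + 21% = 85%.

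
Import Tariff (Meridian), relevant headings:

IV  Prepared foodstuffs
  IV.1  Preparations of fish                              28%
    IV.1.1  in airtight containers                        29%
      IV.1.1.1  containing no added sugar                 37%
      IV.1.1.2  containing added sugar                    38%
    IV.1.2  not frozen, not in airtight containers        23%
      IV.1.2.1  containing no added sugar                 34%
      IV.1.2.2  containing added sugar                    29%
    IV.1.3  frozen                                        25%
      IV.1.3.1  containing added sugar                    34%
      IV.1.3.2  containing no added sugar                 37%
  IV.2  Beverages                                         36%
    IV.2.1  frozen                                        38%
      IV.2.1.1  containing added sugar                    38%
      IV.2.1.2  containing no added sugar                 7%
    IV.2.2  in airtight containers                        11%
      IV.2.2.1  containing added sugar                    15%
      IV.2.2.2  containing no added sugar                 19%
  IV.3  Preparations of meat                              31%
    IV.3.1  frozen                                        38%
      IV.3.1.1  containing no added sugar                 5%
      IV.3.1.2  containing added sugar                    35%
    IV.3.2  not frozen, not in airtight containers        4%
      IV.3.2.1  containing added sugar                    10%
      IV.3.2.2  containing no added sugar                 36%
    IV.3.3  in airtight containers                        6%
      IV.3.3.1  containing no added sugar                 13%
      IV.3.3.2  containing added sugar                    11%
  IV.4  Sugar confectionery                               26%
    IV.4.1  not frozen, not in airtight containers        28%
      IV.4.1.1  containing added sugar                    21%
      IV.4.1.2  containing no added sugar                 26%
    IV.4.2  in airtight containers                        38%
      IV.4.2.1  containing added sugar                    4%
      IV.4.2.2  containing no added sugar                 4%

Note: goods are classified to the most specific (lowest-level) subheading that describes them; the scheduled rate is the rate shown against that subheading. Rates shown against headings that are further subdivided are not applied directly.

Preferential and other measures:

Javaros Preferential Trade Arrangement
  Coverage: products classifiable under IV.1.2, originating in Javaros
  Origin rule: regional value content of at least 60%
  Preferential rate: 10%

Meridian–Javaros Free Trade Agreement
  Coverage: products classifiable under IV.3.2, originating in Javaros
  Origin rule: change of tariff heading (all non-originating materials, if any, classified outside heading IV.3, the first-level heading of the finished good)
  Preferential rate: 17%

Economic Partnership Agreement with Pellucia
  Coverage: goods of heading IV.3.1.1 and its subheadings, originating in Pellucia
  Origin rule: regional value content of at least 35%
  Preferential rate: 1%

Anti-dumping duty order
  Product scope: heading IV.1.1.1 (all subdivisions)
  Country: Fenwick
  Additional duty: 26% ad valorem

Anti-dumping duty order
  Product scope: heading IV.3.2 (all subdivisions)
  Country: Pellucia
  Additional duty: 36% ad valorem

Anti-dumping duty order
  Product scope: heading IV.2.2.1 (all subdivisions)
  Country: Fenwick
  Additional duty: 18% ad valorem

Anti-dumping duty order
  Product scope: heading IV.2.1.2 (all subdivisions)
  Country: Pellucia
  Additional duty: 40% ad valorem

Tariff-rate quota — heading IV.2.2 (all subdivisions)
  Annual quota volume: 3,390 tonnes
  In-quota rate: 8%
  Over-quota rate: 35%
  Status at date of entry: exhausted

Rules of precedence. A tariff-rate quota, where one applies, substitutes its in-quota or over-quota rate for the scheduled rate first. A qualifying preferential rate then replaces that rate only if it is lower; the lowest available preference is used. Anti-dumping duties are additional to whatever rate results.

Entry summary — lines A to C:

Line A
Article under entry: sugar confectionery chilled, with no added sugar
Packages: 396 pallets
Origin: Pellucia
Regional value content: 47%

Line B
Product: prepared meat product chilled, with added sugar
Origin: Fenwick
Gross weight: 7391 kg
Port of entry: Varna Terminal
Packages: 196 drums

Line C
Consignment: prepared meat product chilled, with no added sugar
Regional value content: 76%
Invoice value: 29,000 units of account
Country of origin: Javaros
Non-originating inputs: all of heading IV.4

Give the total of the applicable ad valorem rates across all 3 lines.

Line A: sugar confectionery → IV.4; chilled → IV.4.1; with no added sugar → IV.4.1.2. Scheduled 26%. Pellucia agreement on IV.3.1.1: IV.4.1.2 not covered. → 26%.
Line B: prepared meat product → IV.3; chilled → IV.3.2; with added sugar → IV.3.2.1. Scheduled 10%. No special measure applies. → 10%.
Line C: prepared meat product → IV.3; chilled → IV.3.2; with no added sugar → IV.3.2.2. Scheduled 36%. Javaros agreement on IV.1.2: IV.3.2.2 not covered; Javaros agreement on IV.3.2: CTH met → 17% available; preferential 17%. → 17%.
Sum: 26% + 10% + 17% = 53%.

53%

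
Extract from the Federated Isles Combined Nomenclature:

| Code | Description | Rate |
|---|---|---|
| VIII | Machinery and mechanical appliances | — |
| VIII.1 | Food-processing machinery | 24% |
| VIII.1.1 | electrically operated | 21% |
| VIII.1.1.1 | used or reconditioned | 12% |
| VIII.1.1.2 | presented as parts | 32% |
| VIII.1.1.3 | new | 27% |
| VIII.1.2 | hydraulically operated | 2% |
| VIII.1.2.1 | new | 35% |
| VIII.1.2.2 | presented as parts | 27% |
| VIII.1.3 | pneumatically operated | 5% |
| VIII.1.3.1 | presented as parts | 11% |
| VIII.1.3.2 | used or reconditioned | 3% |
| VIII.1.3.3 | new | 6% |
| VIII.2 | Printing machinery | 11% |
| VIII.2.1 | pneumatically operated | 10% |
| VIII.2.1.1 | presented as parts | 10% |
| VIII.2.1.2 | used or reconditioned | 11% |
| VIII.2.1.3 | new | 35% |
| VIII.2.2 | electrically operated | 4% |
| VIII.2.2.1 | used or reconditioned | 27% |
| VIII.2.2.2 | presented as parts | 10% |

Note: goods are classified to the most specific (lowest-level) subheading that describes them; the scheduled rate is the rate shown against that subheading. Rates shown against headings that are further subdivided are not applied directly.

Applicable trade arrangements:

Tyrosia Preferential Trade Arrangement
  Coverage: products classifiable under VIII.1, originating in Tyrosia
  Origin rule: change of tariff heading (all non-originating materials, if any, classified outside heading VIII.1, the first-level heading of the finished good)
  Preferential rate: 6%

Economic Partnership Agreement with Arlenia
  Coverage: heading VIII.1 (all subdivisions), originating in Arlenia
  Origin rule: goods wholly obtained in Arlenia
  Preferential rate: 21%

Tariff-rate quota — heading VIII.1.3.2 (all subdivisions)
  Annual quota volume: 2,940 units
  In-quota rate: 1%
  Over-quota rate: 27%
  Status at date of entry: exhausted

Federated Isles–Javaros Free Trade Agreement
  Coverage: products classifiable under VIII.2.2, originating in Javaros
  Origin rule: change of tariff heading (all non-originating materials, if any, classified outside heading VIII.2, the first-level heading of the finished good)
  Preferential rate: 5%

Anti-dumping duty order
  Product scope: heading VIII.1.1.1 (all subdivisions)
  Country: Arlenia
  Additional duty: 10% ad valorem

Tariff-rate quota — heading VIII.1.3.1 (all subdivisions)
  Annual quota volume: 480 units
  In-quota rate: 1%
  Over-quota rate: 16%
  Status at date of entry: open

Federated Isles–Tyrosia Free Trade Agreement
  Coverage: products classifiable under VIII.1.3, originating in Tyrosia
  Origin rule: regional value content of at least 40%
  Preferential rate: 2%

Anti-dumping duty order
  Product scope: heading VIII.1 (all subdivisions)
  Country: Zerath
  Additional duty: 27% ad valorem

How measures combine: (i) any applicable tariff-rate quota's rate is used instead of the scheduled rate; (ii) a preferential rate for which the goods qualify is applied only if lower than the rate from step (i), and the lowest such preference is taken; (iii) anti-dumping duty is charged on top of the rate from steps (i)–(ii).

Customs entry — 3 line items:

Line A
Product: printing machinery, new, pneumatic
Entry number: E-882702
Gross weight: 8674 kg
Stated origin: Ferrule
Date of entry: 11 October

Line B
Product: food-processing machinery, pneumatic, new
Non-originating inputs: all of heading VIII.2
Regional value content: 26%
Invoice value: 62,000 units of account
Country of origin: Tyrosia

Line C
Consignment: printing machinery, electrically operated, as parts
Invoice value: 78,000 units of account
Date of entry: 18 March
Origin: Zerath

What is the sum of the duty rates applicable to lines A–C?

51%

Line A: printing → VIII.2; pneumatic → VIII.2.1; new → VIII.2.1.3. Scheduled 35%. No special measure applies. → 35%.
Line B: food-processing → VIII.1; pneumatic → VIII.1.3; new → VIII.1.3.3. Scheduled 6%. Tyrosia agreement on VIII.1: CTH met → 6% available; Tyrosia agreement on VIII.1.3: RVC < 40%; preference 6% not lower than 6% → no reduction. → 6%.
Line C: printing → VIII.2; electrically operated → VIII.2.2; as parts → VIII.2.2.2. Scheduled 10%. No special measure applies. → 10%.
Sum: 35% + 6% + 10% = 51%.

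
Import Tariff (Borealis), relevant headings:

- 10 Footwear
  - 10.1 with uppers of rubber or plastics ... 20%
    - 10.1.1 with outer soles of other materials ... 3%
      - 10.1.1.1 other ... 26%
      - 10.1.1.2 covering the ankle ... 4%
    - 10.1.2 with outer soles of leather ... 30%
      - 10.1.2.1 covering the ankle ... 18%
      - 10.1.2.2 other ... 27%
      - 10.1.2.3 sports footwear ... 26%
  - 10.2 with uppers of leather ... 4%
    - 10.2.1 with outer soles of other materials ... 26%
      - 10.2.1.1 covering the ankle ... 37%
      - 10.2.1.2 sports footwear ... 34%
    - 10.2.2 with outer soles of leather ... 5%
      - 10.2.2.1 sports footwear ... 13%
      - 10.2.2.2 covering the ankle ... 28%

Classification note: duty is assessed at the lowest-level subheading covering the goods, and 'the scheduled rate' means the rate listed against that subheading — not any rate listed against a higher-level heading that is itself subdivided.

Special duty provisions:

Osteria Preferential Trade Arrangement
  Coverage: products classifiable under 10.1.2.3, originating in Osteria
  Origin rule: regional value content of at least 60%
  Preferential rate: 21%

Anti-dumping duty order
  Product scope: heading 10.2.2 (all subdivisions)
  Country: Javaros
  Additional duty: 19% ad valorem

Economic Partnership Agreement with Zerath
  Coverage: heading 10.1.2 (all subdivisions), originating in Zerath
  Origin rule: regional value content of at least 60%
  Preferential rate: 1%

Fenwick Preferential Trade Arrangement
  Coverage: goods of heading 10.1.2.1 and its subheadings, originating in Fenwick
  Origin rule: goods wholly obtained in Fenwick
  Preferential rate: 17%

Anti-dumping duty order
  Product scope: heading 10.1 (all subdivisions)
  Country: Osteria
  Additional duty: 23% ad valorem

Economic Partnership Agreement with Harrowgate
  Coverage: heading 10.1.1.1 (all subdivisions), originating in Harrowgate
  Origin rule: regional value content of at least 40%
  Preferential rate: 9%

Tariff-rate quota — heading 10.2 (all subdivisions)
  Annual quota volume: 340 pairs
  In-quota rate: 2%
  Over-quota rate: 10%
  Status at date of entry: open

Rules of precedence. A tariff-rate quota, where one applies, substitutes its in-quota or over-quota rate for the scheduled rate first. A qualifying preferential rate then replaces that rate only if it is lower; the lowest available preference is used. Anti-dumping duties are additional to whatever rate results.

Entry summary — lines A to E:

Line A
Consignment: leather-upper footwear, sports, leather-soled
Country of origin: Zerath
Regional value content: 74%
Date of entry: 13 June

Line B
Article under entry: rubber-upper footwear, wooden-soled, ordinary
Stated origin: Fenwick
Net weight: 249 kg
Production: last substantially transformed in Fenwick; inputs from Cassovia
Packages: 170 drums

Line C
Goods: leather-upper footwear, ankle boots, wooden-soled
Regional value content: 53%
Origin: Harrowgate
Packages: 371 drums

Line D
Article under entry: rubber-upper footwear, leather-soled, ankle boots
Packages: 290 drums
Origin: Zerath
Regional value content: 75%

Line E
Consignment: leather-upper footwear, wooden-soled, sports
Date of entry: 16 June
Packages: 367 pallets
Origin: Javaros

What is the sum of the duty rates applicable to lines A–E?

33%

Line A: leather-upper → 10.2; leather-soled → 10.2.2; sports → 10.2.2.1. Scheduled 13%. quota on 10.2 open → in-quota 2%; Zerath agreement on 10.1.2: 10.2.2.1 not covered. → 2%.
Line B: rubber-upper → 10.1; wooden-soled → 10.1.1; ordinary → 10.1.1.1. Scheduled 26%. Fenwick agreement on 10.1.2.1: 10.1.1.1 not covered. → 26%.
Line C: leather-upper → 10.2; wooden-soled → 10.2.1; ankle boots → 10.2.1.1. Scheduled 37%. quota on 10.2 open → in-quota 2%; Harrowgate agreement on 10.1.1.1: 10.2.1.1 not covered. → 2%.
Line D: rubber-upper → 10.1; leather-soled → 10.1.2; ankle boots → 10.1.2.1. Scheduled 18%. Zerath agreement on 10.1.2: RVC ≥ 60% → 1% available; preferential 1%. → 1%.
Line E: leather-upper → 10.2; wooden-soled → 10.2.1; sports → 10.2.1.2. Scheduled 34%. quota on 10.2 open → in-quota 2%. → 2%.
Sum: 2% + 26% + 2% + 1% + 2% = 33%.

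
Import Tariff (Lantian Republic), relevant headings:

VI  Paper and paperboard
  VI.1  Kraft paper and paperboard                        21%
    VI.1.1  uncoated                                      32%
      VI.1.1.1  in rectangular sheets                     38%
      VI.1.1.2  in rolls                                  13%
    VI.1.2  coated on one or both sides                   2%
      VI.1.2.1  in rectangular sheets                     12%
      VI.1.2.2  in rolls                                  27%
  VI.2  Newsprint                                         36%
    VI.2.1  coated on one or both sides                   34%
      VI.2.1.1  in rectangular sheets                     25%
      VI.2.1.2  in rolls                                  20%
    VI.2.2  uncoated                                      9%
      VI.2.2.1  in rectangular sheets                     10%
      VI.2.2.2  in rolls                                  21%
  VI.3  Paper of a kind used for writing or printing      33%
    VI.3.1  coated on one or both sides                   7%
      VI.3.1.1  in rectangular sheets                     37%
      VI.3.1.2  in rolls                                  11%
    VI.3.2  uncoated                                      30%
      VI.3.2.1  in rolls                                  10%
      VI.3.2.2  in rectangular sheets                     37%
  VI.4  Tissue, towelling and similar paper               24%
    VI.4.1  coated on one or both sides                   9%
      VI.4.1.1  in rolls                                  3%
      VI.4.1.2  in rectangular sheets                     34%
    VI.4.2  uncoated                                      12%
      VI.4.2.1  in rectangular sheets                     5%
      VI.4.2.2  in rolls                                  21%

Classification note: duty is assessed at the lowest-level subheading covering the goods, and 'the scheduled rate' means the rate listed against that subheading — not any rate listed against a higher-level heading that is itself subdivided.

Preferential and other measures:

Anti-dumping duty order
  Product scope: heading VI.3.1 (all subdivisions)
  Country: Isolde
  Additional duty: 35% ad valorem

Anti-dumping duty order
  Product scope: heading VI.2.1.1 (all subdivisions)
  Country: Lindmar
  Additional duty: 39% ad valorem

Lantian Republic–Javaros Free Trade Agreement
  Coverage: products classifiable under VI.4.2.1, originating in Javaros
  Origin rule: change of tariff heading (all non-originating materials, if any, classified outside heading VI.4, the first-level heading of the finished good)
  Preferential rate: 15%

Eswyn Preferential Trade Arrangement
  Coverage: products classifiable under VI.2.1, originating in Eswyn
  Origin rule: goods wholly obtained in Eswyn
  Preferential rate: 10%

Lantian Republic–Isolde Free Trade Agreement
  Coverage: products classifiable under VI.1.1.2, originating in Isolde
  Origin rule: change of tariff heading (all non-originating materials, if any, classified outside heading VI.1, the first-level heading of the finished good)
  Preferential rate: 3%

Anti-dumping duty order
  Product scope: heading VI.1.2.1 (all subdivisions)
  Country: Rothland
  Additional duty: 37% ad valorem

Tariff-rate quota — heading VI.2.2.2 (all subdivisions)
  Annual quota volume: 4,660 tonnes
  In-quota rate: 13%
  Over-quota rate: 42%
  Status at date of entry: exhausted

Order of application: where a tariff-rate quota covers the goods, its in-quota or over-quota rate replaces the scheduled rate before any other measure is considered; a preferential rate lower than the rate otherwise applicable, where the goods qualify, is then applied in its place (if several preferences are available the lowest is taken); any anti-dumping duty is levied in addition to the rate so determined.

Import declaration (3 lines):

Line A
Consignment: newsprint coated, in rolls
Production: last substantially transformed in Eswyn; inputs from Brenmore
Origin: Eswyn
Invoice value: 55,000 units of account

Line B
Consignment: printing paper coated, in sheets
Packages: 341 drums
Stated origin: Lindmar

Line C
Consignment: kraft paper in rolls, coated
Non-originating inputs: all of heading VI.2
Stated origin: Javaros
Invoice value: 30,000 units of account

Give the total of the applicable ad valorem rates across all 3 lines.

84%

Line A: newsprint → VI.2; coated → VI.2.1; in rolls → VI.2.1.2. Scheduled 20%. Eswyn agreement on VI.2.1: not wholly obtained. → 20%.
Line B: printing paper → VI.3; coated → VI.3.1; in sheets → VI.3.1.1. Scheduled 37%. No special measure applies. → 37%.
Line C: kraft paper → VI.1; coated → VI.1.2; in rolls → VI.1.2.2. Scheduled 27%. Javaros agreement on VI.4.2.1: VI.1.2.2 not covered. → 27%.
Sum: 20% + 37% + 27% = 84%.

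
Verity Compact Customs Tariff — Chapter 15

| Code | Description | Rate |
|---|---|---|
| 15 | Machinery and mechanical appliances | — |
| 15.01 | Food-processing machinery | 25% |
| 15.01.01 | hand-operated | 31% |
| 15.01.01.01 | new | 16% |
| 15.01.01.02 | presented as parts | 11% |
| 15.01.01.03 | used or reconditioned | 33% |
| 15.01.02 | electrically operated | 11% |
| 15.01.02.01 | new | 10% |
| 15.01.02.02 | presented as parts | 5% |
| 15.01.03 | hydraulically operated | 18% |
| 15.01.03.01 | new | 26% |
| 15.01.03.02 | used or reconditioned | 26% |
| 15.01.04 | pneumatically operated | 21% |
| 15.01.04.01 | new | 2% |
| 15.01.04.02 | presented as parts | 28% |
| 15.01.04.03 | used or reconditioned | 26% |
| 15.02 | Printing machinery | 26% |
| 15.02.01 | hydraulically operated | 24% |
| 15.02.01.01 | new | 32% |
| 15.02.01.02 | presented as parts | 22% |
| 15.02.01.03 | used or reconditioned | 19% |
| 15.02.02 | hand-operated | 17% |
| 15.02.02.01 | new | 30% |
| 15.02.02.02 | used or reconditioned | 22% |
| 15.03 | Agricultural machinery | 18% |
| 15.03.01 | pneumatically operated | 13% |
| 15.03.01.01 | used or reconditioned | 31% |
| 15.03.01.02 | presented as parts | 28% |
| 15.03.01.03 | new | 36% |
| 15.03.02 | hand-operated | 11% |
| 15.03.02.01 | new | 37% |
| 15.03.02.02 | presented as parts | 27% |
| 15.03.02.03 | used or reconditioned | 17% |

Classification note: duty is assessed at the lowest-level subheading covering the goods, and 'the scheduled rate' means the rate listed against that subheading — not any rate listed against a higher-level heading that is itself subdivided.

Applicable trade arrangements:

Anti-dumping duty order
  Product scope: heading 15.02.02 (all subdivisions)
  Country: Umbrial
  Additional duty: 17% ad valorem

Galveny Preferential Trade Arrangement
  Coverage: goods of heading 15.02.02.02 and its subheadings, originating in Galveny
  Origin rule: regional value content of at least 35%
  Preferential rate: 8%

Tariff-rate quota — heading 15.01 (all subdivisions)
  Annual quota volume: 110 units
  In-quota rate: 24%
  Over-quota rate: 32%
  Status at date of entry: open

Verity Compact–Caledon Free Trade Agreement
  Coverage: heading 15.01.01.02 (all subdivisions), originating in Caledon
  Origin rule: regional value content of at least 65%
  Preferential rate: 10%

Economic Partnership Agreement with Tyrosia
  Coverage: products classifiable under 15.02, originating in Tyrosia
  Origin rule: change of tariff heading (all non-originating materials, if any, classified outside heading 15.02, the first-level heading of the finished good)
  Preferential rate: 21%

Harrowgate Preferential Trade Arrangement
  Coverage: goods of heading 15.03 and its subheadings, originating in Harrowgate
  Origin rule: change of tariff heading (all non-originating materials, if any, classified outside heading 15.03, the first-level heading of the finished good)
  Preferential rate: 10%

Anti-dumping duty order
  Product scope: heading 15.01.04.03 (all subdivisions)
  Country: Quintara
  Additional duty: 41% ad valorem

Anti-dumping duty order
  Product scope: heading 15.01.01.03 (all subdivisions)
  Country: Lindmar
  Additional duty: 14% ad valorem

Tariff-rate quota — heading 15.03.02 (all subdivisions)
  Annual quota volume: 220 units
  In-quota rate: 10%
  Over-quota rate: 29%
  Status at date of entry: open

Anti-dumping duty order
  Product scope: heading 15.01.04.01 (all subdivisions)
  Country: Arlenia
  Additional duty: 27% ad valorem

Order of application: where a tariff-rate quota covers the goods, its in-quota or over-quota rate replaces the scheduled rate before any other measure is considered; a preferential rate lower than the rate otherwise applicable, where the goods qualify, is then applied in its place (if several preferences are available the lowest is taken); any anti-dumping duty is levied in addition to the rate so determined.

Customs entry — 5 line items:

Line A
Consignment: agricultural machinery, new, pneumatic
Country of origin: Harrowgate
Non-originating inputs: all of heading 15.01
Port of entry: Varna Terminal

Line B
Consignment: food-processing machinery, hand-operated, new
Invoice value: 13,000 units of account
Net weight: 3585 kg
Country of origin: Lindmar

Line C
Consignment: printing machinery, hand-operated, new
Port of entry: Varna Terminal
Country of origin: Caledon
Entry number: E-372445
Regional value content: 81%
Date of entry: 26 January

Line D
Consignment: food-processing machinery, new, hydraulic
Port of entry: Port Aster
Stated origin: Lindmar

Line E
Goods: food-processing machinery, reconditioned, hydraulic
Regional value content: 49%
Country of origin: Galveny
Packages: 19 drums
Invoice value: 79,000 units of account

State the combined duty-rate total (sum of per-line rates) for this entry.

Line A: agricultural → 15.03; pneumatic → 15.03.01; new → 15.03.01.03. Scheduled 36%. Harrowgate agreement on 15.03: CTH met → 10% available; preferential 10%. → 10%.
Line B: food-processing → 15.01; hand-operated → 15.01.01; new → 15.01.01.01. Scheduled 16%. quota on 15.01 open → in-quota 24%. → 24%.
Line C: printing → 15.02; hand-operated → 15.02.02; new → 15.02.02.01. Scheduled 30%. Caledon agreement on 15.01.01.02: 15.02.02.01 not covered. → 30%.
Line D: food-processing → 15.01; hydraulic → 15.01.03; new → 15.01.03.01. Scheduled 26%. quota on 15.01 open → in-quota 24%. → 24%.
Line E: food-processing → 15.01; hydraulic → 15.01.03; reconditioned → 15.01.03.02. Scheduled 26%. quota on 15.01 open → in-quota 24%; Galveny agreement on 15.02.02.02: 15.01.03.02 not covered. → 24%.
Sum: 10% + 24% + 30% + 24% + 24% = 112%.

112%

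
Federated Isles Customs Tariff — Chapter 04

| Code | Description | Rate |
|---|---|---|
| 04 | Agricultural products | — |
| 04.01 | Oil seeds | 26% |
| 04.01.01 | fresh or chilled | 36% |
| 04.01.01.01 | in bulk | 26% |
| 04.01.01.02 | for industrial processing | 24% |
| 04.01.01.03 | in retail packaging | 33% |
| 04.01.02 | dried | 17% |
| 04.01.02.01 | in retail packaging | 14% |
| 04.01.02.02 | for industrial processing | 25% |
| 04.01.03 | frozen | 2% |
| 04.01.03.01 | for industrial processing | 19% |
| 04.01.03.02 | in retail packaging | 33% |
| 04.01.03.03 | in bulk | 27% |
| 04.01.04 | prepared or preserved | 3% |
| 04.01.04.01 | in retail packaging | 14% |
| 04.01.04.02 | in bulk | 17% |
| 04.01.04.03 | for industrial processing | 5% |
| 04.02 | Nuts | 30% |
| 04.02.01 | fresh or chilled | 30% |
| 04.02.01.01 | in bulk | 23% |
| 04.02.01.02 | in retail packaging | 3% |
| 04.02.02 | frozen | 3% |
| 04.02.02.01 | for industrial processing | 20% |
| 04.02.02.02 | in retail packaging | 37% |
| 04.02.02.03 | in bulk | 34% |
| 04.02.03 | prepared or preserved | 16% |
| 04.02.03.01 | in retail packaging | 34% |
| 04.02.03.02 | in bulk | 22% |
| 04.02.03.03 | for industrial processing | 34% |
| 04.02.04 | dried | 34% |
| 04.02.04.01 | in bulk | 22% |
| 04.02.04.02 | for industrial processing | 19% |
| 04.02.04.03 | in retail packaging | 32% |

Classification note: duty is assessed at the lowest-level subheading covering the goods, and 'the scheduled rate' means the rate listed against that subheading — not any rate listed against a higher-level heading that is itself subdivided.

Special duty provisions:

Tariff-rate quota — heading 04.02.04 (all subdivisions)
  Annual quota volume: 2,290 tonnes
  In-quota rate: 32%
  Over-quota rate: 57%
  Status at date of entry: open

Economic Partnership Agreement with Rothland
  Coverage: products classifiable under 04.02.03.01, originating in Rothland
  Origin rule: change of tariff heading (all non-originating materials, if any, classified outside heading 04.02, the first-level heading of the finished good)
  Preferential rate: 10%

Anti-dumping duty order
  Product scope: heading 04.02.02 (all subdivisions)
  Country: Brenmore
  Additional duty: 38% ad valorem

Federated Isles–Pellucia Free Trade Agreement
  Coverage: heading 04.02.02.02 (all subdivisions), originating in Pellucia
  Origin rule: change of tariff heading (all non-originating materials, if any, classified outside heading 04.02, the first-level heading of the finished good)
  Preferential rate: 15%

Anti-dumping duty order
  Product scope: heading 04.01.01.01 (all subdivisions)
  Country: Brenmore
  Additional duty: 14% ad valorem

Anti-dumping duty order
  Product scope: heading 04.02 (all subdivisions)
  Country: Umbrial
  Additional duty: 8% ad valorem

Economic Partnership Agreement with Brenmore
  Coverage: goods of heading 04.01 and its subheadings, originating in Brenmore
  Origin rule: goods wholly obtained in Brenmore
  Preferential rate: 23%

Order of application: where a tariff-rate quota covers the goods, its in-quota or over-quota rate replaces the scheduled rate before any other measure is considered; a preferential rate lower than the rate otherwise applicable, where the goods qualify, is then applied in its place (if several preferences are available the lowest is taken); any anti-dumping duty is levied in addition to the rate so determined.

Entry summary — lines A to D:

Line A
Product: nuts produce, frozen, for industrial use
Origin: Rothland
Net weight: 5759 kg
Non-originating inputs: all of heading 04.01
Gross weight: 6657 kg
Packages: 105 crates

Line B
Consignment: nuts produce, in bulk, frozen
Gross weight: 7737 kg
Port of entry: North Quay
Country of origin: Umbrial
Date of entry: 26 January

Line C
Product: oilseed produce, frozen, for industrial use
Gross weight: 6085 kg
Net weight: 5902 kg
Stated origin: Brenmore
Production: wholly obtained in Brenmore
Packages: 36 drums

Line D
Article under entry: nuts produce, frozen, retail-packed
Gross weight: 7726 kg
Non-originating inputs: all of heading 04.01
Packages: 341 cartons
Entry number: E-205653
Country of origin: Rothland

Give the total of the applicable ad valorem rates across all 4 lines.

Line A: nuts → 04.02; frozen → 04.02.02; for industrial use → 04.02.02.01. Scheduled 20%. Rothland agreement on 04.02.03.01: 04.02.02.01 not covered. → 20%.
Line B: nuts → 04.02; frozen → 04.02.02; in bulk → 04.02.02.03. Scheduled 34%. anti-dumping (Umbrial, 04.02): +8%; total 34% + 8% = 42%. → 42%.
Line C: oilseed → 04.01; frozen → 04.01.03; for industrial use → 04.01.03.01. Scheduled 19%. Brenmore agreement on 04.01: wholly obtained → 23% available; preference 23% not lower than 19% → no reduction. → 19%.
Line D: nuts → 04.02; frozen → 04.02.02; retail-packed → 04.02.02.02. Scheduled 37%. Rothland agreement on 04.02.03.01: 04.02.02.02 not covered. → 37%.
Sum: 20% + 42% + 19% + 37% = 118%.

118%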